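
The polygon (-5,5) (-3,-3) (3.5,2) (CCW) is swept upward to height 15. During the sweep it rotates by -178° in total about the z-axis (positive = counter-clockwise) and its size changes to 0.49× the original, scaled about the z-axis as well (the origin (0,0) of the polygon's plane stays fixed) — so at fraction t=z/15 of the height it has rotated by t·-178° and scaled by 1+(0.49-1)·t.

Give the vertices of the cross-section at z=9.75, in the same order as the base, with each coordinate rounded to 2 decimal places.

t = z/height = 9.75/15 = 0.65
s = 1 + (scale-1)·z/height = 1 + (0.49-1)·9.75/15 = 0.668500
θ = twist·z/height = -178°·9.75/15 = -115.7000° = -2.019346 rad
cos θ = -0.433659, sin θ = -0.901077 (intermediates below are computed at full precision and shown rounded to 5 d.p.)
v1: (-5,5) → rotate → (6.67368,2.33709) → ×s → (4.46136,1.56234) → (4.46,1.56)
v2: (-3,-3) → rotate → (-1.40225,4.00421) → ×s → (-0.93741,2.67681) → (-0.94,2.68)
v3: (3.5,2) → rotate → (0.28435,-4.02109) → ×s → (0.19009,-2.68810) → (0.19,-2.69)

Cross-section at z=9.75: (4.46,1.56) (-0.94,2.68) (0.19,-2.69)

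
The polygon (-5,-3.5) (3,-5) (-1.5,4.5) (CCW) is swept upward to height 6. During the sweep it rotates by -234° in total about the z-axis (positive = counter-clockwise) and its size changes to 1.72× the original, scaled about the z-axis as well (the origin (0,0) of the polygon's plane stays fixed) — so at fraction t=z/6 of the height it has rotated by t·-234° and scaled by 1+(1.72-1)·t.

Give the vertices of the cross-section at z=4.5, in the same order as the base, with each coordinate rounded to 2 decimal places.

Cross-section at z=4.5: (7.25,5.98) (-5.21,7.31) (2.85,-6.73)

t = z/height = 4.5/6 = 0.75
s = 1 + (scale-1)·z/height = 1 + (1.72-1)·4.5/6 = 1.540000
θ = twist·z/height = -234°·4.5/6 = -175.5000° = -3.063053 rad
cos θ = -0.996917, sin θ = -0.078459 (intermediates below are computed at full precision and shown rounded to 5 d.p.)
v1: (-5,-3.5) → rotate → (4.70998,3.88151) → ×s → (7.25337,5.97752) → (7.25,5.98)
v2: (3,-5) → rotate → (-3.38305,4.74921) → ×s → (-5.20989,7.31378) → (-5.21,7.31)
v3: (-1.5,4.5) → rotate → (1.84844,-4.36844) → ×s → (2.84660,-6.72740) → (2.85,-6.73)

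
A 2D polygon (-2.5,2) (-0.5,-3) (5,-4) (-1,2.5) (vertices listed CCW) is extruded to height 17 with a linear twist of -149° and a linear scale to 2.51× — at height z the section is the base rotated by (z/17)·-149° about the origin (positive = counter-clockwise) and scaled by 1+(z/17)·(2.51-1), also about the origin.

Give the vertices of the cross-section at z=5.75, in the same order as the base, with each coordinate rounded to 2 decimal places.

t = z/height = 5.75/17 = 0.338235
s = 1 + (scale-1)·z/height = 1 + (2.51-1)·5.75/17 = 1.510735
θ = twist·z/height = -149°·5.75/17 = -50.3971° = -0.879595 rad
cos θ = 0.637464, sin θ = -0.770481 (intermediates below are computed at full precision and shown rounded to 5 d.p.)
v1: (-2.5,2) → rotate → (-0.05270,3.20113) → ×s → (-0.07961,4.83606) → (-0.08,4.84)
v2: (-0.5,-3) → rotate → (-2.63017,-1.52715) → ×s → (-3.97350,-2.30712) → (-3.97,-2.31)
v3: (5,-4) → rotate → (0.10540,-6.40226) → ×s → (0.15922,-9.67212) → (0.16,-9.67)
v4: (-1,2.5) → rotate → (1.28874,2.36414) → ×s → (1.94694,3.57159) → (1.95,3.57)

Cross-section at z=5.75: (-0.08,4.84) (-3.97,-2.31) (0.16,-9.67) (1.95,3.57)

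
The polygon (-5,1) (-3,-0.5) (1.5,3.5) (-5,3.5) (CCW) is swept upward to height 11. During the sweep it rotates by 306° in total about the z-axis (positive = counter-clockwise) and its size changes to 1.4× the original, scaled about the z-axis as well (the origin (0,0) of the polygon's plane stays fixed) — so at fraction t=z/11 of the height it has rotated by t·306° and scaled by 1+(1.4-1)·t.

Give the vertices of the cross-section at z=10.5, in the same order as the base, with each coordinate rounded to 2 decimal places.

Cross-section at z=10.5: (-1.32,6.92) (-2.20,3.58) (5.26,-0.10) (1.88,8.22)

t = z/height = 10.5/11 = 0.954545
s = 1 + (scale-1)·z/height = 1 + (1.4-1)·10.5/11 = 1.381818
θ = twist·z/height = 306°·10.5/11 = 292.0909° = 5.097948 rad
cos θ = 0.376077, sin θ = -0.926588 (intermediates below are computed at full precision and shown rounded to 5 d.p.)
v1: (-5,1) → rotate → (-0.95380,5.00902) → ×s → (-1.31798,6.92155) → (-1.32,6.92)
v2: (-3,-0.5) → rotate → (-1.59153,2.59173) → ×s → (-2.19920,3.58129) → (-2.20,3.58)
v3: (1.5,3.5) → rotate → (3.80717,-0.07361) → ×s → (5.26082,-0.10172) → (5.26,-0.10)
v4: (-5,3.5) → rotate → (1.36267,5.94921) → ×s → (1.88297,8.22073) → (1.88,8.22)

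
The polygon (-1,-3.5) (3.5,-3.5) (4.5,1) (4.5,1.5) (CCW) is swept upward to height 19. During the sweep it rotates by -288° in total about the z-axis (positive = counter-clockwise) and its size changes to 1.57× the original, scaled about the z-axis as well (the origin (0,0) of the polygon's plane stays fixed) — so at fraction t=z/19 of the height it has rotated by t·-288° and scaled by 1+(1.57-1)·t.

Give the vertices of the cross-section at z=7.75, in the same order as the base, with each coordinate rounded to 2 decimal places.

t = z/height = 7.75/19 = 0.407895
s = 1 + (scale-1)·z/height = 1 + (1.57-1)·7.75/19 = 1.232500
θ = twist·z/height = -288°·7.75/19 = -117.4737° = -2.050303 rad
cos θ = -0.461341, sin θ = -0.887223 (intermediates below are computed at full precision and shown rounded to 5 d.p.)
v1: (-1,-3.5) → rotate → (-2.64394,2.50192) → ×s → (-3.25865,3.08361) → (-3.26,3.08)
v2: (3.5,-3.5) → rotate → (-4.71997,-1.49059) → ×s → (-5.81737,-1.83715) → (-5.82,-1.84)
v3: (4.5,1) → rotate → (-1.18881,-4.45384) → ×s → (-1.46521,-5.48936) → (-1.47,-5.49)
v4: (4.5,1.5) → rotate → (-0.74520,-4.68451) → ×s → (-0.91846,-5.77366) → (-0.92,-5.77)

Cross-section at z=7.75: (-3.26,3.08) (-5.82,-1.84) (-1.47,-5.49) (-0.92,-5.77)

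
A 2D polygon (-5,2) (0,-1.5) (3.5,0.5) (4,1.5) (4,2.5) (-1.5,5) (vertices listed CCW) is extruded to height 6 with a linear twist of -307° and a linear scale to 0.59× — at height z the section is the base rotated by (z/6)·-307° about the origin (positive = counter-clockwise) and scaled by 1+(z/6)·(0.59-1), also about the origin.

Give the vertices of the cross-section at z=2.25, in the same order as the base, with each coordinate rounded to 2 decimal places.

t = z/height = 2.25/6 = 0.375
s = 1 + (scale-1)·z/height = 1 + (0.59-1)·2.25/6 = 0.846250
θ = twist·z/height = -307°·2.25/6 = -115.1250° = -2.009310 rad
cos θ = -0.424595, sin θ = -0.905384 (intermediates below are computed at full precision and shown rounded to 5 d.p.)
v1: (-5,2) → rotate → (3.93374,3.67773) → ×s → (3.32893,3.11228) → (3.33,3.11)
v2: (0,-1.5) → rotate → (-1.35808,0.63689) → ×s → (-1.14927,0.53897) → (-1.15,0.54)
v3: (3.5,0.5) → rotate → (-1.03339,-3.38114) → ×s → (-0.87451,-2.86129) → (-0.87,-2.86)
v4: (4,1.5) → rotate → (-0.34030,-4.25843) → ×s → (-0.28798,-3.60369) → (-0.29,-3.60)
v5: (4,2.5) → rotate → (0.56508,-4.68302) → ×s → (0.47820,-3.96301) → (0.48,-3.96)
v6: (-1.5,5) → rotate → (5.16381,-0.76490) → ×s → (4.36987,-0.64729) → (4.37,-0.65)

Cross-section at z=2.25: (3.33,3.11) (-1.15,0.54) (-0.87,-2.86) (-0.29,-3.60) (0.48,-3.96) (4.37,-0.65)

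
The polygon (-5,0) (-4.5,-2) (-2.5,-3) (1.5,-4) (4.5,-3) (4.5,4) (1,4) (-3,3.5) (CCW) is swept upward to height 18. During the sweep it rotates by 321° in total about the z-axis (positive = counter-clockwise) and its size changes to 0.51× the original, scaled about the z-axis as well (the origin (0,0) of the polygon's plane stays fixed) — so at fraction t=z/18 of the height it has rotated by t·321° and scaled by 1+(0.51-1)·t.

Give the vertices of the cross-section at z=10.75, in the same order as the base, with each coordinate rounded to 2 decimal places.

Cross-section at z=10.75: (3.46,0.72) (2.83,2.03) (1.30,2.44) (-1.61,2.56) (-3.55,1.43) (-2.54,-3.42) (-0.12,-2.91) (2.58,-1.99)

t = z/height = 10.75/18 = 0.597222
s = 1 + (scale-1)·z/height = 1 + (0.51-1)·10.75/18 = 0.707361
θ = twist·z/height = 321°·10.75/18 = 191.7083° = 3.345942 rad
cos θ = -0.979193, sin θ = -0.202930 (intermediates below are computed at full precision and shown rounded to 5 d.p.)
v1: (-5,0) → rotate → (4.89597,1.01465) → ×s → (3.46322,0.71772) → (3.46,0.72)
v2: (-4.5,-2) → rotate → (4.00051,2.87157) → ×s → (2.82981,2.03124) → (2.83,2.03)
v3: (-2.5,-3) → rotate → (1.83919,3.44490) → ×s → (1.30097,2.43679) → (1.30,2.44)
v4: (1.5,-4) → rotate → (-2.28051,3.61238) → ×s → (-1.61314,2.55526) → (-1.61,2.56)
v5: (4.5,-3) → rotate → (-5.01516,2.02440) → ×s → (-3.54753,1.43198) → (-3.55,1.43)
v6: (4.5,4) → rotate → (-3.59465,-4.82996) → ×s → (-2.54272,-3.41652) → (-2.54,-3.42)
v7: (1,4) → rotate → (-0.16747,-4.11970) → ×s → (-0.11846,-2.91412) → (-0.12,-2.91)
v8: (-3,3.5) → rotate → (3.64783,-2.81839) → ×s → (2.58034,-1.99362) → (2.58,-1.99)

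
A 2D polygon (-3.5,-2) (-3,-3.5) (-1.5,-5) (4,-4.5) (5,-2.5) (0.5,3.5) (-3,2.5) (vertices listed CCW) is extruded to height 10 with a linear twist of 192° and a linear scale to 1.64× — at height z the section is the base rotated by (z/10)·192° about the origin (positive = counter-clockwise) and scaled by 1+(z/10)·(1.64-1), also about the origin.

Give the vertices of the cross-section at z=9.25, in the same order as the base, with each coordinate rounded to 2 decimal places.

t = z/height = 9.25/10 = 0.925
s = 1 + (scale-1)·z/height = 1 + (1.64-1)·9.25/10 = 1.592000
θ = twist·z/height = 192°·9.25/10 = 177.6000° = 3.099705 rad
cos θ = -0.999123, sin θ = 0.041876 (intermediates below are computed at full precision and shown rounded to 5 d.p.)
v1: (-3.5,-2) → rotate → (3.58068,1.85168) → ×s → (5.70044,2.94788) → (5.70,2.95)
v2: (-3,-3.5) → rotate → (3.14393,3.37130) → ×s → (5.00514,5.36711) → (5.01,5.37)
v3: (-1.5,-5) → rotate → (1.70806,4.93280) → ×s → (2.71924,7.85302) → (2.72,7.85)
v4: (4,-4.5) → rotate → (-3.80805,4.66356) → ×s → (-6.06242,7.42438) → (-6.06,7.42)
v5: (5,-2.5) → rotate → (-4.89093,2.70719) → ×s → (-7.78635,4.30984) → (-7.79,4.31)
v6: (0.5,3.5) → rotate → (-0.64613,-3.47599) → ×s → (-1.02863,-5.53378) → (-1.03,-5.53)
v7: (-3,2.5) → rotate → (2.89268,-2.62343) → ×s → (4.60515,-4.17651) → (4.61,-4.18)

Cross-section at z=9.25: (5.70,2.95) (5.01,5.37) (2.72,7.85) (-6.06,7.42) (-7.79,4.31) (-1.03,-5.53) (4.61,-4.18)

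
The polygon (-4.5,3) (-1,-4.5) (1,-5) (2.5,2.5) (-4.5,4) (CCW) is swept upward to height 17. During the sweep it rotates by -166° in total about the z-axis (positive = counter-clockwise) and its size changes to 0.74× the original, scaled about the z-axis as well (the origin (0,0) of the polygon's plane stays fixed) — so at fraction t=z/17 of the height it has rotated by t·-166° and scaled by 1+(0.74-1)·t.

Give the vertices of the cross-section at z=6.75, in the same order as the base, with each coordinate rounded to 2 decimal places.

Cross-section at z=6.75: (0.81,4.78) (-4.05,-0.83) (-3.73,-2.65) (2.96,-1.13) (1.63,5.15)

t = z/height = 6.75/17 = 0.397059
s = 1 + (scale-1)·z/height = 1 + (0.74-1)·6.75/17 = 0.896765
θ = twist·z/height = -166°·6.75/17 = -65.9118° = -1.150377 rad
cos θ = 0.408143, sin θ = -0.912918 (intermediates below are computed at full precision and shown rounded to 5 d.p.)
v1: (-4.5,3) → rotate → (0.90211,5.33256) → ×s → (0.80898,4.78205) → (0.81,4.78)
v2: (-1,-4.5) → rotate → (-4.51627,-0.92373) → ×s → (-4.05004,-0.82836) → (-4.05,-0.83)
v3: (1,-5) → rotate → (-4.15645,-2.95363) → ×s → (-3.72735,-2.64871) → (-3.73,-2.65)
v4: (2.5,2.5) → rotate → (3.30265,-1.26194) → ×s → (2.96170,-1.13166) → (2.96,-1.13)
v5: (-4.5,4) → rotate → (1.81503,5.74070) → ×s → (1.62765,5.14806) → (1.63,5.15)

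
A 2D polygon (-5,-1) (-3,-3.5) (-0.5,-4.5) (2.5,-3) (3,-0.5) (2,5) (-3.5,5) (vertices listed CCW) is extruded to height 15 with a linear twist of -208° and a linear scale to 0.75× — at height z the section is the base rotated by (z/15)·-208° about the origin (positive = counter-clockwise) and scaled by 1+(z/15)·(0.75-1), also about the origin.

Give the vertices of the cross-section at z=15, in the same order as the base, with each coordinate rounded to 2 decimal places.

Cross-section at z=15: (3.66,-1.10) (3.22,1.26) (1.92,2.80) (-0.60,2.87) (-1.81,1.39) (-3.08,-2.61) (0.56,-4.54)

t = z/height = 15/15 = 1
s = 1 + (scale-1)·z/height = 1 + (0.75-1)·15/15 = 0.750000
θ = twist·z/height = -208°·15/15 = -208.0000° = -3.630285 rad
cos θ = -0.882948, sin θ = 0.469472 (intermediates below are computed at full precision and shown rounded to 5 d.p.)
v1: (-5,-1) → rotate → (4.88421,-1.46441) → ×s → (3.66316,-1.09831) → (3.66,-1.10)
v2: (-3,-3.5) → rotate → (4.29199,1.68190) → ×s → (3.21899,1.26143) → (3.22,1.26)
v3: (-0.5,-4.5) → rotate → (2.55410,3.73853) → ×s → (1.91557,2.80390) → (1.92,2.80)
v4: (2.5,-3) → rotate → (-0.79895,3.82252) → ×s → (-0.59922,2.86689) → (-0.60,2.87)
v5: (3,-0.5) → rotate → (-2.41411,1.84989) → ×s → (-1.81058,1.38742) → (-1.81,1.39)
v6: (2,5) → rotate → (-4.11325,-3.47579) → ×s → (-3.08494,-2.60685) → (-3.08,-2.61)
v7: (-3.5,5) → rotate → (0.74296,-6.05789) → ×s → (0.55722,-4.54342) → (0.56,-4.54)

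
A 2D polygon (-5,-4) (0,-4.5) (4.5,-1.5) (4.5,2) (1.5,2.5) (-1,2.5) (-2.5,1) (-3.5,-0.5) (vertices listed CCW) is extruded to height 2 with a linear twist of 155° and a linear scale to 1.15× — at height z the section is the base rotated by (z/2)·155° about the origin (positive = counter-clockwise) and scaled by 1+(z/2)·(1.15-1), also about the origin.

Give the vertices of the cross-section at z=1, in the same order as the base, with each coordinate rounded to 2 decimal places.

t = z/height = 1/2 = 0.5
s = 1 + (scale-1)·z/height = 1 + (1.15-1)·1/2 = 1.075000
θ = twist·z/height = 155°·1/2 = 77.5000° = 1.352630 rad
cos θ = 0.216440, sin θ = 0.976296 (intermediates below are computed at full precision and shown rounded to 5 d.p.)
v1: (-5,-4) → rotate → (2.82299,-5.74724) → ×s → (3.03471,-6.17828) → (3.03,-6.18)
v2: (0,-4.5) → rotate → (4.39333,-0.97398) → ×s → (4.72283,-1.04703) → (4.72,-1.05)
v3: (4.5,-1.5) → rotate → (2.43842,4.06867) → ×s → (2.62130,4.37382) → (2.62,4.37)
v4: (4.5,2) → rotate → (-0.97861,4.82621) → ×s → (-1.05201,5.18818) → (-1.05,5.19)
v5: (1.5,2.5) → rotate → (-2.11608,2.00554) → ×s → (-2.27479,2.15596) → (-2.27,2.16)
v6: (-1,2.5) → rotate → (-2.65718,-0.43520) → ×s → (-2.85647,-0.46784) → (-2.86,-0.47)
v7: (-2.5,1) → rotate → (-1.51740,-2.22430) → ×s → (-1.63120,-2.39112) → (-1.63,-2.39)
v8: (-3.5,-0.5) → rotate → (-0.26939,-3.52526) → ×s → (-0.28959,-3.78965) → (-0.29,-3.79)

Cross-section at z=1: (3.03,-6.18) (4.72,-1.05) (2.62,4.37) (-1.05,5.19) (-2.27,2.16) (-2.86,-0.47) (-1.63,-2.39) (-0.29,-3.79)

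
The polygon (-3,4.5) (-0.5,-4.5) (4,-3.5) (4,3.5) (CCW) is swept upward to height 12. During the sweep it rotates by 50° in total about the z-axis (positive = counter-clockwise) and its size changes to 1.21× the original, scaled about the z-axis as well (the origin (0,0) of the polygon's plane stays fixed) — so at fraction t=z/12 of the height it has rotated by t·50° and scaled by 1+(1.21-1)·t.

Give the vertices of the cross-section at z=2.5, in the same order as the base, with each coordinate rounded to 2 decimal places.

t = z/height = 2.5/12 = 0.208333
s = 1 + (scale-1)·z/height = 1 + (1.21-1)·2.5/12 = 1.043750
θ = twist·z/height = 50°·2.5/12 = 10.4167° = 0.181805 rad
cos θ = 0.983519, sin θ = 0.180805 (intermediates below are computed at full precision and shown rounded to 5 d.p.)
v1: (-3,4.5) → rotate → (-3.76418,3.88342) → ×s → (-3.92886,4.05332) → (-3.93,4.05)
v2: (-0.5,-4.5) → rotate → (0.32186,-4.51624) → ×s → (0.33595,-4.71382) → (0.34,-4.71)
v3: (4,-3.5) → rotate → (4.56689,-2.71910) → ×s → (4.76670,-2.83806) → (4.77,-2.84)
v4: (4,3.5) → rotate → (3.30126,4.16554) → ×s → (3.44569,4.34778) → (3.45,4.35)

Cross-section at z=2.5: (-3.93,4.05) (0.34,-4.71) (4.77,-2.84) (3.45,4.35)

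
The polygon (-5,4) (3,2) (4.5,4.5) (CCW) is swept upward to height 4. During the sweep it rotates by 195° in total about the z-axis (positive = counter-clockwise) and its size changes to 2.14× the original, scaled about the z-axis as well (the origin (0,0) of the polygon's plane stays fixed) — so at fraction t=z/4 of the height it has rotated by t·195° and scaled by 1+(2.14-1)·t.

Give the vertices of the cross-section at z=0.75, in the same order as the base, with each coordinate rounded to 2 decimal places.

Cross-section at z=0.75: (-7.77,0.28) (1.48,4.12) (1.13,7.64)

t = z/height = 0.75/4 = 0.1875
s = 1 + (scale-1)·z/height = 1 + (2.14-1)·0.75/4 = 1.213750
θ = twist·z/height = 195°·0.75/4 = 36.5625° = 0.638136 rad
cos θ = 0.803208, sin θ = 0.595699 (intermediates below are computed at full precision and shown rounded to 5 d.p.)
v1: (-5,4) → rotate → (-6.39883,0.23433) → ×s → (-7.76659,0.28442) → (-7.77,0.28)
v2: (3,2) → rotate → (1.21822,3.39351) → ×s → (1.47862,4.11888) → (1.48,4.12)
v3: (4.5,4.5) → rotate → (0.93379,6.29508) → ×s → (1.13338,7.64065) → (1.13,7.64)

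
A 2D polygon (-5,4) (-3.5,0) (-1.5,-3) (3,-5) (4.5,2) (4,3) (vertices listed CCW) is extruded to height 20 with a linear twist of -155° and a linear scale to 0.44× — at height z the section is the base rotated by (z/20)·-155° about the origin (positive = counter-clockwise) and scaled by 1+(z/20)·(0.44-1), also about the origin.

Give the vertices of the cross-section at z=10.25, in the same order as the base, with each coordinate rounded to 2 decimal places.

Cross-section at z=10.25: (2.15,4.03) (-0.46,2.45) (-2.30,0.66) (-3.11,-2.76) (1.99,-2.89) (2.63,-2.41)

t = z/height = 10.25/20 = 0.5125
s = 1 + (scale-1)·z/height = 1 + (0.44-1)·10.25/20 = 0.713000
θ = twist·z/height = -155°·10.25/20 = -79.4375° = -1.386446 rad
cos θ = 0.183308, sin θ = -0.983056 (intermediates below are computed at full precision and shown rounded to 5 d.p.)
v1: (-5,4) → rotate → (3.01568,5.64851) → ×s → (2.15018,4.02739) → (2.15,4.03)
v2: (-3.5,0) → rotate → (-0.64158,3.44069) → ×s → (-0.45745,2.45322) → (-0.46,2.45)
v3: (-1.5,-3) → rotate → (-3.22413,0.92466) → ×s → (-2.29880,0.65928) → (-2.30,0.66)
v4: (3,-5) → rotate → (-4.36535,-3.86571) → ×s → (-3.11250,-2.75625) → (-3.11,-2.76)
v5: (4.5,2) → rotate → (2.79100,-4.05713) → ×s → (1.98998,-2.89274) → (1.99,-2.89)
v6: (4,3) → rotate → (3.68240,-3.38230) → ×s → (2.62555,-2.41158) → (2.63,-2.41)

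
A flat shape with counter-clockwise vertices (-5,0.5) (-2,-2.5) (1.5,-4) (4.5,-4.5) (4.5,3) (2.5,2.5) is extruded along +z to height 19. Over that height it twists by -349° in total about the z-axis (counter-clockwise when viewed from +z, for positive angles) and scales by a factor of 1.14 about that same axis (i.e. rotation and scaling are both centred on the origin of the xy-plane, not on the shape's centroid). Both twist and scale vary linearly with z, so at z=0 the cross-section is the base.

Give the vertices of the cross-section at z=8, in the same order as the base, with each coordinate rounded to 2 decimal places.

t = z/height = 8/19 = 0.421053
s = 1 + (scale-1)·z/height = 1 + (1.14-1)·8/19 = 1.058947
θ = twist·z/height = -349°·8/19 = -146.9474° = -2.564715 rad
cos θ = -0.838170, sin θ = -0.545409 (intermediates below are computed at full precision and shown rounded to 5 d.p.)
v1: (-5,0.5) → rotate → (4.46355,2.30796) → ×s → (4.72667,2.44401) → (4.73,2.44)
v2: (-2,-2.5) → rotate → (0.31282,3.18624) → ×s → (0.33126,3.37406) → (0.33,3.37)
v3: (1.5,-4) → rotate → (-3.43889,2.53457) → ×s → (-3.64161,2.68397) → (-3.64,2.68)
v4: (4.5,-4.5) → rotate → (-6.22611,1.31742) → ×s → (-6.59312,1.39508) → (-6.59,1.40)
v5: (4.5,3) → rotate → (-2.13554,-4.96885) → ×s → (-2.26142,-5.26175) → (-2.26,-5.26)
v6: (2.5,2.5) → rotate → (-0.73190,-3.45895) → ×s → (-0.77505,-3.66284) → (-0.78,-3.66)

Cross-section at z=8: (4.73,2.44) (0.33,3.37) (-3.64,2.68) (-6.59,1.40) (-2.26,-5.26) (-0.78,-3.66)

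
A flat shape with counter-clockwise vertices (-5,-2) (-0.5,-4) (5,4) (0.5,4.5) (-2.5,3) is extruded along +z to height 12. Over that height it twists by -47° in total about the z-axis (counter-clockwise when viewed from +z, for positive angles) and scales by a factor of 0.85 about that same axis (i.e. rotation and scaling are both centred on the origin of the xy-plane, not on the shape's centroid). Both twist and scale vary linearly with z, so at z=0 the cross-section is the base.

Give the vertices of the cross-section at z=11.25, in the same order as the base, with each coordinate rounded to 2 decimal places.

t = z/height = 11.25/12 = 0.9375
s = 1 + (scale-1)·z/height = 1 + (0.85-1)·11.25/12 = 0.859375
θ = twist·z/height = -47°·11.25/12 = -44.0625° = -0.769036 rad
cos θ = 0.718582, sin θ = -0.695443 (intermediates below are computed at full precision and shown rounded to 5 d.p.)
v1: (-5,-2) → rotate → (-4.98379,2.04005) → ×s → (-4.28295,1.75317) → (-4.28,1.75)
v2: (-0.5,-4) → rotate → (-3.14106,-2.52661) → ×s → (-2.69935,-2.17130) → (-2.70,-2.17)
v3: (5,4) → rotate → (6.37468,-0.60289) → ×s → (5.47824,-0.51811) → (5.48,-0.52)
v4: (0.5,4.5) → rotate → (3.48878,2.88590) → ×s → (2.99817,2.48007) → (3.00,2.48)
v5: (-2.5,3) → rotate → (0.28987,3.89435) → ×s → (0.24911,3.34671) → (0.25,3.35)

Cross-section at z=11.25: (-4.28,1.75) (-2.70,-2.17) (5.48,-0.52) (3.00,2.48) (0.25,3.35)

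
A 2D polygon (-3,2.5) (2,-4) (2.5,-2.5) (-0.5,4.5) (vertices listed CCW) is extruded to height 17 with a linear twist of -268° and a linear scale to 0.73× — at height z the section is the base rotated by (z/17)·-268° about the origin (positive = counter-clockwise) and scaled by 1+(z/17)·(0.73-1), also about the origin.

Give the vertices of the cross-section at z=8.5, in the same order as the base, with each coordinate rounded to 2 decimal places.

t = z/height = 8.5/17 = 0.5
s = 1 + (scale-1)·z/height = 1 + (0.73-1)·8.5/17 = 0.865000
θ = twist·z/height = -268°·8.5/17 = -134.0000° = -2.338741 rad
cos θ = -0.694658, sin θ = -0.719340 (intermediates below are computed at full precision and shown rounded to 5 d.p.)
v1: (-3,2.5) → rotate → (3.88232,0.42137) → ×s → (3.35821,0.36449) → (3.36,0.36)
v2: (2,-4) → rotate → (-4.26668,1.33995) → ×s → (-3.69067,1.15906) → (-3.69,1.16)
v3: (2.5,-2.5) → rotate → (-3.53500,-0.06170) → ×s → (-3.05777,-0.05337) → (-3.06,-0.05)
v4: (-0.5,4.5) → rotate → (3.58436,-2.76629) → ×s → (3.10047,-2.39284) → (3.10,-2.39)

Cross-section at z=8.5: (3.36,0.36) (-3.69,1.16) (-3.06,-0.05) (3.10,-2.39)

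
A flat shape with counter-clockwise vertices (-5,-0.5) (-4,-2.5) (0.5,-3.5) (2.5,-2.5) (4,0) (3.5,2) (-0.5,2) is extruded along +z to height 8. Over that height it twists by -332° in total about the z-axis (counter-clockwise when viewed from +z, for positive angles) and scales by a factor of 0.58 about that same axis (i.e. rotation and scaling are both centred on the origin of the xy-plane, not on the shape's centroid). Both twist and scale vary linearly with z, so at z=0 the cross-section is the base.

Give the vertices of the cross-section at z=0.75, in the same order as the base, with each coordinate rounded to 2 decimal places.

Cross-section at z=0.75: (-4.36,2.07) (-4.53,-0.07) (-1.33,-3.13) (0.81,-3.30) (3.29,-1.99) (3.87,-0.09) (0.58,1.89)

t = z/height = 0.75/8 = 0.09375
s = 1 + (scale-1)·z/height = 1 + (0.58-1)·0.75/8 = 0.960625
θ = twist·z/height = -332°·0.75/8 = -31.1250° = -0.543234 rad
cos θ = 0.856042, sin θ = -0.516907 (intermediates below are computed at full precision and shown rounded to 5 d.p.)
v1: (-5,-0.5) → rotate → (-4.53866,2.15651) → ×s → (-4.35995,2.07160) → (-4.36,2.07)
v2: (-4,-2.5) → rotate → (-4.71643,-0.07248) → ×s → (-4.53072,-0.06962) → (-4.53,-0.07)
v3: (0.5,-3.5) → rotate → (-1.38115,-3.25460) → ×s → (-1.32677,-3.12645) → (-1.33,-3.13)
v4: (2.5,-2.5) → rotate → (0.84784,-3.43237) → ×s → (0.81445,-3.29722) → (0.81,-3.30)
v5: (4,0) → rotate → (3.42417,-2.06763) → ×s → (3.28934,-1.98621) → (3.29,-1.99)
v6: (3.5,2) → rotate → (4.02996,-0.09709) → ×s → (3.87128,-0.09327) → (3.87,-0.09)
v7: (-0.5,2) → rotate → (0.60579,1.97054) → ×s → (0.58194,1.89295) → (0.58,1.89)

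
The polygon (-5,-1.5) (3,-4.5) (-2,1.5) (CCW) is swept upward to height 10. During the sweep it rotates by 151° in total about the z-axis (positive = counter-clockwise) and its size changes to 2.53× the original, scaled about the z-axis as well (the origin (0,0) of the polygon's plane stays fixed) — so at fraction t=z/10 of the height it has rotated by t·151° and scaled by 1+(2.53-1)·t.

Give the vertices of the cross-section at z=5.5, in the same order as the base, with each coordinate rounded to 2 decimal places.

Cross-section at z=5.5: (1.63,-9.47) (8.89,4.48) (-3.19,-3.32)

t = z/height = 5.5/10 = 0.55
s = 1 + (scale-1)·z/height = 1 + (2.53-1)·5.5/10 = 1.841500
θ = twist·z/height = 151°·5.5/10 = 83.0500° = 1.449496 rad
cos θ = 0.121003, sin θ = 0.992652 (intermediates below are computed at full precision and shown rounded to 5 d.p.)
v1: (-5,-1.5) → rotate → (0.88396,-5.14477) → ×s → (1.62782,-9.47409) → (1.63,-9.47)
v2: (3,-4.5) → rotate → (4.82994,2.43344) → ×s → (8.89434,4.48118) → (8.89,4.48)
v3: (-2,1.5) → rotate → (-1.73098,-1.80380) → ×s → (-3.18761,-3.32170) → (-3.19,-3.32)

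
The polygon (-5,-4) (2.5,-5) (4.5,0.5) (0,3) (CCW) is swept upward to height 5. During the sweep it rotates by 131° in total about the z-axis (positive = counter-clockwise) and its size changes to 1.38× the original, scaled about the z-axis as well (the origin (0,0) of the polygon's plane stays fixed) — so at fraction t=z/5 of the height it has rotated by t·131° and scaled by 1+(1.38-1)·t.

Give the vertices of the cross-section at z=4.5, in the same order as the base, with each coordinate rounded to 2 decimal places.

Cross-section at z=4.5: (7.88,-3.42) (4.36,6.10) (-3.42,5.02) (-3.56,-1.88)

t = z/height = 4.5/5 = 0.9
s = 1 + (scale-1)·z/height = 1 + (1.38-1)·4.5/5 = 1.342000
θ = twist·z/height = 131°·4.5/5 = 117.9000° = 2.057743 rad
cos θ = -0.467930, sin θ = 0.883766 (intermediates below are computed at full precision and shown rounded to 5 d.p.)
v1: (-5,-4) → rotate → (5.87471,-2.54711) → ×s → (7.88386,-3.41822) → (7.88,-3.42)
v2: (2.5,-5) → rotate → (3.24900,4.54906) → ×s → (4.36016,6.10484) → (4.36,6.10)
v3: (4.5,0.5) → rotate → (-2.54757,3.74298) → ×s → (-3.41883,5.02308) → (-3.42,5.02)
v4: (0,3) → rotate → (-2.65130,-1.40379) → ×s → (-3.55804,-1.88389) → (-3.56,-1.88)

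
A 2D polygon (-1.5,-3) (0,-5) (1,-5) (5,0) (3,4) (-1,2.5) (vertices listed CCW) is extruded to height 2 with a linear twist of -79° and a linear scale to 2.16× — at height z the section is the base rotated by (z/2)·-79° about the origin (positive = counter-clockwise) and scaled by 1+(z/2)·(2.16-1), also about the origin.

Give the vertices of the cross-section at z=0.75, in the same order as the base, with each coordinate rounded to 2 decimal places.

t = z/height = 0.75/2 = 0.375
s = 1 + (scale-1)·z/height = 1 + (2.16-1)·0.75/2 = 1.435000
θ = twist·z/height = -79°·0.75/2 = -29.6250° = -0.517054 rad
cos θ = 0.869279, sin θ = -0.494321 (intermediates below are computed at full precision and shown rounded to 5 d.p.)
v1: (-1.5,-3) → rotate → (-2.78688,-1.86636) → ×s → (-3.99918,-2.67822) → (-4.00,-2.68)
v2: (0,-5) → rotate → (-2.47161,-4.34640) → ×s → (-3.54675,-6.23708) → (-3.55,-6.24)
v3: (1,-5) → rotate → (-1.60233,-4.84072) → ×s → (-2.29934,-6.94643) → (-2.30,-6.95)
v4: (5,0) → rotate → (4.34640,-2.47161) → ×s → (6.23708,-3.54675) → (6.24,-3.55)
v5: (3,4) → rotate → (4.58512,1.99415) → ×s → (6.57965,2.86161) → (6.58,2.86)
v6: (-1,2.5) → rotate → (0.36652,2.66752) → ×s → (0.52596,3.82789) → (0.53,3.83)

Cross-section at z=0.75: (-4.00,-2.68) (-3.55,-6.24) (-2.30,-6.95) (6.24,-3.55) (6.58,2.86) (0.53,3.83)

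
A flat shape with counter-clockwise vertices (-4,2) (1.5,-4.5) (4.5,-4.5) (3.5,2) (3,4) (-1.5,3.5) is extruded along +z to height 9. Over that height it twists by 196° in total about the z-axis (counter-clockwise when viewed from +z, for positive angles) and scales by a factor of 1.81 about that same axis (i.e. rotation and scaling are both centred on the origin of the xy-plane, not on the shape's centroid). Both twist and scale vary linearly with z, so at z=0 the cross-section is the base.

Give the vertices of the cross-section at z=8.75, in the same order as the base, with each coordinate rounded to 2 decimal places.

t = z/height = 8.75/9 = 0.972222
s = 1 + (scale-1)·z/height = 1 + (1.81-1)·8.75/9 = 1.787500
θ = twist·z/height = 196°·8.75/9 = 190.5556° = 3.325822 rad
cos θ = -0.983078, sin θ = -0.183189 (intermediates below are computed at full precision and shown rounded to 5 d.p.)
v1: (-4,2) → rotate → (4.29869,-1.23340) → ×s → (7.68391,-2.20470) → (7.68,-2.20)
v2: (1.5,-4.5) → rotate → (-2.29897,4.14907) → ×s → (-4.10940,7.41646) → (-4.11,7.42)
v3: (4.5,-4.5) → rotate → (-5.24820,3.59950) → ×s → (-9.38116,6.43411) → (-9.38,6.43)
v4: (3.5,2) → rotate → (-3.07439,-2.60732) → ×s → (-5.49548,-4.66058) → (-5.50,-4.66)
v5: (3,4) → rotate → (-2.21648,-4.48188) → ×s → (-3.96195,-8.01136) → (-3.96,-8.01)
v6: (-1.5,3.5) → rotate → (2.11578,-3.16599) → ×s → (3.78195,-5.65921) → (3.78,-5.66)

Cross-section at z=8.75: (7.68,-2.20) (-4.11,7.42) (-9.38,6.43) (-5.50,-4.66) (-3.96,-8.01) (3.78,-5.66)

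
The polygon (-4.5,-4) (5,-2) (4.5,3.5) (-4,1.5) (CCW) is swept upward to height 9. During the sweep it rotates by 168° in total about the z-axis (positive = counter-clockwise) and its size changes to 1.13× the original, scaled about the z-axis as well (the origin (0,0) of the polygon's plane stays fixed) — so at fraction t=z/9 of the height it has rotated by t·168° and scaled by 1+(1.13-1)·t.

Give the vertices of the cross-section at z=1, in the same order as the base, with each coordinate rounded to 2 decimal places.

Cross-section at z=1: (-3.03,-5.31) (5.45,-0.30) (3.19,4.82) (-4.33,0.14)

t = z/height = 1/9 = 0.111111
s = 1 + (scale-1)·z/height = 1 + (1.13-1)·1/9 = 1.014444
θ = twist·z/height = 168°·1/9 = 18.6667° = 0.325795 rad
cos θ = 0.947397, sin θ = 0.320062 (intermediates below are computed at full precision and shown rounded to 5 d.p.)
v1: (-4.5,-4) → rotate → (-2.98304,-5.22986) → ×s → (-3.02613,-5.30541) → (-3.03,-5.31)
v2: (5,-2) → rotate → (5.37711,-0.29448) → ×s → (5.45478,-0.29874) → (5.45,-0.30)
v3: (4.5,3.5) → rotate → (3.14307,4.75617) → ×s → (3.18847,4.82487) → (3.19,4.82)
v4: (-4,1.5) → rotate → (-4.26968,0.14085) → ×s → (-4.33135,0.14288) → (-4.33,0.14)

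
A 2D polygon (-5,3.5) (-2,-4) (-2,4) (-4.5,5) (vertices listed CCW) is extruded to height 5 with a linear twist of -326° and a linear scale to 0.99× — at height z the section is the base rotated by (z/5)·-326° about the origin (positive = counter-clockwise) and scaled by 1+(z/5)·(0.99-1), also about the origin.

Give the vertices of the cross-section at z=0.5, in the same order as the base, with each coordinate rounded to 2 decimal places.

t = z/height = 0.5/5 = 0.1
s = 1 + (scale-1)·z/height = 1 + (0.99-1)·0.5/5 = 0.999000
θ = twist·z/height = -326°·0.5/5 = -32.6000° = -0.568977 rad
cos θ = 0.842452, sin θ = -0.538771 (intermediates below are computed at full precision and shown rounded to 5 d.p.)
v1: (-5,3.5) → rotate → (-2.32656,5.64244) → ×s → (-2.32424,5.63679) → (-2.32,5.64)
v2: (-2,-4) → rotate → (-3.83999,-2.29227) → ×s → (-3.83615,-2.28998) → (-3.84,-2.29)
v3: (-2,4) → rotate → (0.47018,4.44735) → ×s → (0.46971,4.44290) → (0.47,4.44)
v4: (-4.5,5) → rotate → (-1.09718,6.63673) → ×s → (-1.09608,6.63009) → (-1.10,6.63)

Cross-section at z=0.5: (-2.32,5.64) (-3.84,-2.29) (0.47,4.44) (-1.10,6.63)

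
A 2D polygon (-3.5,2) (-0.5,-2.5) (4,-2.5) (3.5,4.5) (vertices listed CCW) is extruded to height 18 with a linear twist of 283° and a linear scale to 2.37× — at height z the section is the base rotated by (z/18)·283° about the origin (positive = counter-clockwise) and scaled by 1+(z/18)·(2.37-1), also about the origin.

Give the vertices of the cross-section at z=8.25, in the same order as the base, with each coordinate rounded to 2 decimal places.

t = z/height = 8.25/18 = 0.458333
s = 1 + (scale-1)·z/height = 1 + (2.37-1)·8.25/18 = 1.627917
θ = twist·z/height = 283°·8.25/18 = 129.7083° = 2.263837 rad
cos θ = -0.638880, sin θ = 0.769307 (intermediates below are computed at full precision and shown rounded to 5 d.p.)
v1: (-3.5,2) → rotate → (0.69747,-3.97033) → ×s → (1.13542,-6.46337) → (1.14,-6.46)
v2: (-0.5,-2.5) → rotate → (2.24271,1.21255) → ×s → (3.65094,1.97392) → (3.65,1.97)
v3: (4,-2.5) → rotate → (-0.63225,4.67443) → ×s → (-1.02925,7.60958) → (-1.03,7.61)
v4: (3.5,4.5) → rotate → (-5.69796,-0.18239) → ×s → (-9.27580,-0.29691) → (-9.28,-0.30)

Cross-section at z=8.25: (1.14,-6.46) (3.65,1.97) (-1.03,7.61) (-9.28,-0.30)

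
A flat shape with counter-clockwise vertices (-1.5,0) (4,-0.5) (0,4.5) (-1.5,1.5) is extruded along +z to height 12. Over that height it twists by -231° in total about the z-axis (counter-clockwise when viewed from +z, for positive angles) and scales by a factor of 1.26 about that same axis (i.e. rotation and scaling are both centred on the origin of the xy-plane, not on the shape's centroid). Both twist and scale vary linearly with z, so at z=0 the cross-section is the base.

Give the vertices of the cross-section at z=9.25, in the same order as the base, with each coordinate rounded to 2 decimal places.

Cross-section at z=9.25: (1.80,0.06) (-4.82,0.44) (0.18,-5.40) (1.86,-1.74)

t = z/height = 9.25/12 = 0.770833
s = 1 + (scale-1)·z/height = 1 + (1.26-1)·9.25/12 = 1.200417
θ = twist·z/height = -231°·9.25/12 = -178.0625° = -3.107777 rad
cos θ = -0.999428, sin θ = -0.033809 (intermediates below are computed at full precision and shown rounded to 5 d.p.)
v1: (-1.5,0) → rotate → (1.49914,0.05071) → ×s → (1.79960,0.06088) → (1.80,0.06)
v2: (4,-0.5) → rotate → (-4.01462,0.36448) → ×s → (-4.81921,0.43752) → (-4.82,0.44)
v3: (0,4.5) → rotate → (0.15214,-4.49743) → ×s → (0.18263,-5.39879) → (0.18,-5.40)
v4: (-1.5,1.5) → rotate → (1.54986,-1.44843) → ×s → (1.86047,-1.73872) → (1.86,-1.74)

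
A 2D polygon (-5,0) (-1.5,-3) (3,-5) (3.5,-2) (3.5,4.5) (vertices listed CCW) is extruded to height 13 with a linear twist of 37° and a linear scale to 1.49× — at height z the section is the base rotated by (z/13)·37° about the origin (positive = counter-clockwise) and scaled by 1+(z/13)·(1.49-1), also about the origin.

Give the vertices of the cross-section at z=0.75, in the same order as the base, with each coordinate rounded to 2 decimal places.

t = z/height = 0.75/13 = 0.0576923
s = 1 + (scale-1)·z/height = 1 + (1.49-1)·0.75/13 = 1.028269
θ = twist·z/height = 37°·0.75/13 = 2.1346° = 0.037256 rad
cos θ = 0.999306, sin θ = 0.037247 (intermediates below are computed at full precision and shown rounded to 5 d.p.)
v1: (-5,0) → rotate → (-4.99653,-0.18624) → ×s → (-5.13778,-0.19150) → (-5.14,-0.19)
v2: (-1.5,-3) → rotate → (-1.38722,-3.05379) → ×s → (-1.42643,-3.14012) → (-1.43,-3.14)
v3: (3,-5) → rotate → (3.18416,-4.88479) → ×s → (3.27417,-5.02288) → (3.27,-5.02)
v4: (3.5,-2) → rotate → (3.57207,-1.86825) → ×s → (3.67305,-1.92106) → (3.67,-1.92)
v5: (3.5,4.5) → rotate → (3.32996,4.62724) → ×s → (3.42409,4.75805) → (3.42,4.76)

Cross-section at z=0.75: (-5.14,-0.19) (-1.43,-3.14) (3.27,-5.02) (3.67,-1.92) (3.42,4.76)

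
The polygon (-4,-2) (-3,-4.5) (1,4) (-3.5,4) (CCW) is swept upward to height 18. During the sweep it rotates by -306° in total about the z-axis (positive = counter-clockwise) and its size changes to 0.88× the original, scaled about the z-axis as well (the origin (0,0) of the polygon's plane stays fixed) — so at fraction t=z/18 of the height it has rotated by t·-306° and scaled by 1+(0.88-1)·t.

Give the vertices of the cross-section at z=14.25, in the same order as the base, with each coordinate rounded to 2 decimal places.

Cross-section at z=14.25: (3.29,-2.36) (4.87,-0.51) (-3.63,-0.88) (-1.73,-4.49)

t = z/height = 14.25/18 = 0.791667
s = 1 + (scale-1)·z/height = 1 + (0.88-1)·14.25/18 = 0.905000
θ = twist·z/height = -306°·14.25/18 = -242.2500° = -4.228060 rad
cos θ = -0.465615, sin θ = 0.884988 (intermediates below are computed at full precision and shown rounded to 5 d.p.)
v1: (-4,-2) → rotate → (3.63243,-2.60872) → ×s → (3.28735,-2.36089) → (3.29,-2.36)
v2: (-3,-4.5) → rotate → (5.37929,-0.55970) → ×s → (4.86826,-0.50653) → (4.87,-0.51)
v3: (1,4) → rotate → (-4.00557,-0.97747) → ×s → (-3.62504,-0.88461) → (-3.63,-0.88)
v4: (-3.5,4) → rotate → (-1.91030,-4.95991) → ×s → (-1.72882,-4.48872) → (-1.73,-4.49)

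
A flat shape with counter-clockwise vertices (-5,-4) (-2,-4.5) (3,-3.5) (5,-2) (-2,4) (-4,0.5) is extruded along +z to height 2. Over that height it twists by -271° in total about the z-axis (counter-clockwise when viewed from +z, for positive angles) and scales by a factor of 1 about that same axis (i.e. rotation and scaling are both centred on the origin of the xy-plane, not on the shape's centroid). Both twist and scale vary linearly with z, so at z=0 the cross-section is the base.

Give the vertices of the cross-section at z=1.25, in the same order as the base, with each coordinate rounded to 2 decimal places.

t = z/height = 1.25/2 = 0.625
s = 1 + (scale-1)·z/height = 1 + (1-1)·1.25/2 = 1.000000
θ = twist·z/height = -271°·1.25/2 = -169.3750° = -2.956151 rad
cos θ = -0.982855, sin θ = -0.184380 (intermediates below are computed at full precision and shown rounded to 5 d.p.)
v1: (-5,-4) → rotate → (4.17675,4.85332) → ×s → (4.17675,4.85332) → (4.18,4.85)
v2: (-2,-4.5) → rotate → (1.13600,4.79161) → ×s → (1.13600,4.79161) → (1.14,4.79)
v3: (3,-3.5) → rotate → (-3.59390,2.88685) → ×s → (-3.59390,2.88685) → (-3.59,2.89)
v4: (5,-2) → rotate → (-5.28304,1.04381) → ×s → (-5.28304,1.04381) → (-5.28,1.04)
v5: (-2,4) → rotate → (2.70323,-3.56266) → ×s → (2.70323,-3.56266) → (2.70,-3.56)
v6: (-4,0.5) → rotate → (4.02361,0.24609) → ×s → (4.02361,0.24609) → (4.02,0.25)

Cross-section at z=1.25: (4.18,4.85) (1.14,4.79) (-3.59,2.89) (-5.28,1.04) (2.70,-3.56) (4.02,0.25)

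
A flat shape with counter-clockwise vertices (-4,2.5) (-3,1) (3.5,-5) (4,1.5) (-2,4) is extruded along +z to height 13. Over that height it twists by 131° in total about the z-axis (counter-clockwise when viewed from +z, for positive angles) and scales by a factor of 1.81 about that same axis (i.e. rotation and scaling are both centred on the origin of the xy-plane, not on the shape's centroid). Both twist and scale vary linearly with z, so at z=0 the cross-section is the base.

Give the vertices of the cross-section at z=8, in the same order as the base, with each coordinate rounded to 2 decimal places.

t = z/height = 8/13 = 0.615385
s = 1 + (scale-1)·z/height = 1 + (1.81-1)·8/13 = 1.498462
θ = twist·z/height = 131°·8/13 = 80.6154° = 1.407004 rad
cos θ = 0.163061, sin θ = 0.986616 (intermediates below are computed at full precision and shown rounded to 5 d.p.)
v1: (-4,2.5) → rotate → (-3.11878,-3.53881) → ×s → (-4.67338,-5.30277) → (-4.67,-5.30)
v2: (-3,1) → rotate → (-1.47580,-2.79679) → ×s → (-2.21143,-4.19088) → (-2.21,-4.19)
v3: (3.5,-5) → rotate → (5.50379,2.63785) → ×s → (8.24722,3.95272) → (8.25,3.95)
v4: (4,1.5) → rotate → (-0.82768,4.19106) → ×s → (-1.24025,6.28014) → (-1.24,6.28)
v5: (-2,4) → rotate → (-4.27259,-1.32099) → ×s → (-6.40231,-1.97945) → (-6.40,-1.98)

Cross-section at z=8: (-4.67,-5.30) (-2.21,-4.19) (8.25,3.95) (-1.24,6.28) (-6.40,-1.98)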